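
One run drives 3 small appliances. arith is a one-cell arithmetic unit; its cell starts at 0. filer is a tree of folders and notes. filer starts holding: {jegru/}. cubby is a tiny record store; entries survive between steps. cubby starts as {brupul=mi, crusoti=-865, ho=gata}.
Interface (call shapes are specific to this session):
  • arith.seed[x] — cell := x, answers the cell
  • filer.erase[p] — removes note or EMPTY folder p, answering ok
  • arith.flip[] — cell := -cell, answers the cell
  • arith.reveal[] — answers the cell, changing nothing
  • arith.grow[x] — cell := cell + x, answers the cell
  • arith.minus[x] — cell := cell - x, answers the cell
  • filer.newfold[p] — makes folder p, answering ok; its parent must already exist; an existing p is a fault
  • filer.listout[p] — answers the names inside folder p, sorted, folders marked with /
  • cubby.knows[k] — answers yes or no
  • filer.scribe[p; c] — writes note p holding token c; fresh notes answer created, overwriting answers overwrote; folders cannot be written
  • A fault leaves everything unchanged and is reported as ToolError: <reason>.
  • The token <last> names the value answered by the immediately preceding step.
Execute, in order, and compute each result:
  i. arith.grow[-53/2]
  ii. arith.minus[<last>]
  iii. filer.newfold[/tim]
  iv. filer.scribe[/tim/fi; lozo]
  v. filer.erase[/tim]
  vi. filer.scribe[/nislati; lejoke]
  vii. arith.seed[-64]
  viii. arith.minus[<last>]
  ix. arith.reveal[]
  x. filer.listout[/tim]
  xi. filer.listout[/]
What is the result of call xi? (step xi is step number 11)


Answer: [jegru/, nislati, tim/]

Derivation:
Now I run grow using x='-53/2', → -53/2.
Calling minus using x='<last>': 0.
Using newfold using p='/tim': ok.
Next I call scribe using p='/tim/fi', c='lozo', → created.
Calling erase using p='/tim', yielding ToolError: not empty.
Now I run scribe using p='/nislati', c='lejoke': created.
Now I run seed using x='-64', giving -64.
I run minus using x='<last>', and see 0.
Using reveal(), yielding 0.
Calling listout using p='/tim', and see [fi].
Calling listout using p='/', giving [jegru/, nislati, tim/].


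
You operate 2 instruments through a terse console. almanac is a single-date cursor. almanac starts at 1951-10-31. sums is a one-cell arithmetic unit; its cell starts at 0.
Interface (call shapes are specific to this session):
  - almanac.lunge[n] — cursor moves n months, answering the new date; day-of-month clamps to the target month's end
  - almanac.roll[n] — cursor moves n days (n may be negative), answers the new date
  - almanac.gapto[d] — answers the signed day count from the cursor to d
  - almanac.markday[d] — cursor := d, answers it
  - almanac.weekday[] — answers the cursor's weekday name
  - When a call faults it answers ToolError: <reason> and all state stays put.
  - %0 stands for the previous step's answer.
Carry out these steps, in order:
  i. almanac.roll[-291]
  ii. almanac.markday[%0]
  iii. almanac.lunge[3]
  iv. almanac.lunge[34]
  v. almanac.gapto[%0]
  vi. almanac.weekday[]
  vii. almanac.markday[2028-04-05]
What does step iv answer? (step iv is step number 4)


Answer: 1954-02-13

Derivation:
% 1. roll(n='-291') ~> 1951-01-13
% 2. markday(d='%0') ~> 1951-01-13
% 3. lunge(n='3') ~> 1951-04-13
% 4. lunge(n='34') ~> 1954-02-13
% 5. gapto(d='%0') ~> 0
% 6. weekday() ~> Saturday
% 7. markday(d='2028-04-05') ~> 2028-04-05


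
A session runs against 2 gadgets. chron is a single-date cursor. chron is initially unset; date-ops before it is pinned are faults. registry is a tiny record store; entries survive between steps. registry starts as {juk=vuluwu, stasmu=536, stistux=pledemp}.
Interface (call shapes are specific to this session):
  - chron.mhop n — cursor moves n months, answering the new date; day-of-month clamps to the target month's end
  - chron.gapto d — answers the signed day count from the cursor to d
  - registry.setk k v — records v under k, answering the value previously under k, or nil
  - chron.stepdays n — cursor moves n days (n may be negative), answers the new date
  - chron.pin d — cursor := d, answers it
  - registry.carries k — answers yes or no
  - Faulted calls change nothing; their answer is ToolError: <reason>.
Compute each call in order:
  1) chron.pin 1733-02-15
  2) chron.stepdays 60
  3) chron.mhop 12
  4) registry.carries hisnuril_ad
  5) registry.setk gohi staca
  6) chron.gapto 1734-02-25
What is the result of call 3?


Answer: 1734-04-16

Derivation:
·→ pin(d→1733-02-15)
·← 1733-02-15
·→ stepdays(n→60)
·← 1733-04-16
·→ mhop(n→12)
·← 1734-04-16
·→ carries(k→hisnuril_ad)
·← no
·→ setk(k→gohi, v→staca)
·← nil
·→ gapto(d→1734-02-25)
·← -50


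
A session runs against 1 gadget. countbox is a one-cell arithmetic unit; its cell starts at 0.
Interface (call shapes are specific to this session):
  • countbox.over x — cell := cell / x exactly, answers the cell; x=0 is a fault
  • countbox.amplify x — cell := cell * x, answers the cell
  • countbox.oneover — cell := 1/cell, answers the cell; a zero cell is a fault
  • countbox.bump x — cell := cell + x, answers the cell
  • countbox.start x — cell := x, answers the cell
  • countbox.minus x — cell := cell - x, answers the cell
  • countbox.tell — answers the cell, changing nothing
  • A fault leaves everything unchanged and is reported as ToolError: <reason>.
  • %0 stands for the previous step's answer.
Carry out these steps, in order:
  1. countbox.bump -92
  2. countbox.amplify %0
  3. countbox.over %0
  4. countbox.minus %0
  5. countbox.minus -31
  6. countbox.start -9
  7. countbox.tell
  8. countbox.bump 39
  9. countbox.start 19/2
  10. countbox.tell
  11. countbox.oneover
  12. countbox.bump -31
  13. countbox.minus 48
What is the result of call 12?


Then countbox.bump passing x→-92, and observe -92.
Next I call countbox.amplify passing x→%0, and get 8464.
I run countbox.over passing x→%0, → 1.
I use countbox.minus passing x→%0, giving 0.
Next I call countbox.minus passing x→-31, and see 31.
Invoking countbox.start passing x→-9, yielding -9.
Invoking countbox.tell, yielding -9.
I call countbox.bump passing x→39, which returns 30.
I call countbox.start passing x→19/2, → 19/2.
Invoking countbox.tell(), and observe 19/2.
Using countbox.oneover: 2/19.
Invoking countbox.bump passing x→-31, which returns -587/19.
Next I call countbox.minus passing x→48, — result: -1499/19.

Answer: -587/19


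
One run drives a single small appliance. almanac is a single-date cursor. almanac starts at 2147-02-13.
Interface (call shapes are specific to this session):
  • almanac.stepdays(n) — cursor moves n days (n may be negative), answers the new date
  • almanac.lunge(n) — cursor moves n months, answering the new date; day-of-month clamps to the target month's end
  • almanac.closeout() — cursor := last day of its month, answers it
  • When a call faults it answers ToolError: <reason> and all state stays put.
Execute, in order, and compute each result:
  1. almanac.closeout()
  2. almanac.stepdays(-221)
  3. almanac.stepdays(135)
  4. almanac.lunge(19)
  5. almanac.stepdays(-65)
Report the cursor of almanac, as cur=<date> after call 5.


-- 1. closeout() == 2147-02-28
-- 2. stepdays(n: -221) == 2146-07-22
-- 3. stepdays(n: 135) == 2146-12-04
-- 4. lunge(n: 19) == 2148-07-04
-- 5. stepdays(n: -65) == 2148-04-30

Answer: cur=2148-04-30


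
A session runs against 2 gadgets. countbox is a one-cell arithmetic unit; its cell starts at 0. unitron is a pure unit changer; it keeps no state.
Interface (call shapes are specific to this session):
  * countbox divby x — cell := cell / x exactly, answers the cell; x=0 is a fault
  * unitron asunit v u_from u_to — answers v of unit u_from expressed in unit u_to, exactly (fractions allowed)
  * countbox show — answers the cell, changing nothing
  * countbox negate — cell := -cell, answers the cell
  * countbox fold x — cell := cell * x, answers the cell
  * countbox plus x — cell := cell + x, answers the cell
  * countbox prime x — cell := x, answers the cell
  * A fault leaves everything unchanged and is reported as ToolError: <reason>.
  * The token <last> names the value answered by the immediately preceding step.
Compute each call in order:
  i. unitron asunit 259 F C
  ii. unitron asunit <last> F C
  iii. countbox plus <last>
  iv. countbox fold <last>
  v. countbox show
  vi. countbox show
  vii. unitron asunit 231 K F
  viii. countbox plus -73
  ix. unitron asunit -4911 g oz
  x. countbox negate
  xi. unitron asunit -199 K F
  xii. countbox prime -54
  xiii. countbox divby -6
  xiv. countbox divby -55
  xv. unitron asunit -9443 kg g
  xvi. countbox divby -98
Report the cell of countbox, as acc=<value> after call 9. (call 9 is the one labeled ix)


Answer: acc=17456272/6561

Derivation:
// unitron asunit(v=259, u_from=F, u_to=C) == 1135/9
// unitron asunit(v=<last>, u_from=F, u_to=C) == 4235/81
// countbox plus(x=<last>) == 4235/81
// countbox fold(x=<last>) == 17935225/6561
// countbox show() == 17935225/6561
// countbox show() == 17935225/6561
// unitron asunit(v=231, u_from=K, u_to=F) == -4387/100
// countbox plus(x=-73) == 17456272/6561
// unitron asunit(v=-4911, u_from=g, u_to=oz) == -7857600000/45359237
// countbox negate() == -17456272/6561
// unitron asunit(v=-199, u_from=K, u_to=F) == -81787/100
// countbox prime(x=-54) == -54
// countbox divby(x=-6) == 9
// countbox divby(x=-55) == -9/55
// unitron asunit(v=-9443, u_from=kg, u_to=g) == -9443000
// countbox divby(x=-98) == 9/5390


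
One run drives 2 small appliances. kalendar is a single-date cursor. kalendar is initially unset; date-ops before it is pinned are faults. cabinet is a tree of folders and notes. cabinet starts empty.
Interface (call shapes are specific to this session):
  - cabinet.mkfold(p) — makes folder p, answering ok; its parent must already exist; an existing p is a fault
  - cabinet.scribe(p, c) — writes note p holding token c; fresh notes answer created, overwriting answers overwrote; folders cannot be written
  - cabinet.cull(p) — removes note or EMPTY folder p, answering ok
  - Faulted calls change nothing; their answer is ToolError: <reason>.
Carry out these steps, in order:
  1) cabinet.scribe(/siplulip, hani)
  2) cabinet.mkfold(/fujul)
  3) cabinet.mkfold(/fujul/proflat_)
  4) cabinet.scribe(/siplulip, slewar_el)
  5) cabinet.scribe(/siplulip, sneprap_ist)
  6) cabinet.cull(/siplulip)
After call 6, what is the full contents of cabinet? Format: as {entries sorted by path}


Answer: {fujul/, fujul/proflat_/}

Derivation:
;; 1. scribe(p: /siplulip, c: hani) => created
;; 2. mkfold(p: /fujul) => ok
;; 3. mkfold(p: /fujul/proflat_) => ok
;; 4. scribe(p: /siplulip, c: slewar_el) => overwrote
;; 5. scribe(p: /siplulip, c: sneprap_ist) => overwrote
;; 6. cull(p: /siplulip) => ok


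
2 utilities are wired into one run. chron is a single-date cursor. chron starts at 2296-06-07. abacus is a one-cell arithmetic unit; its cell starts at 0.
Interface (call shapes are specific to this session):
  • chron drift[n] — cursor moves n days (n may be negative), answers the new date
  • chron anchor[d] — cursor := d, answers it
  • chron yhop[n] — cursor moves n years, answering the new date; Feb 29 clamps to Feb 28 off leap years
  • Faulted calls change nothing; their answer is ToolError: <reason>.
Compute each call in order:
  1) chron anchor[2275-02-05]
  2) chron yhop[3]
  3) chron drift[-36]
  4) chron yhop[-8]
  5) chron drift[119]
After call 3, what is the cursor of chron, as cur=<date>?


I try chron anchor with d: 2275-02-05, — result: 2275-02-05.
Now I run chron yhop with n: 3, — result: 2278-02-05.
Calling chron drift with n: -36, and get 2277-12-31.
I invoke chron yhop with n: -8, → 2269-12-31.
Then chron drift with n: 119, and get 2270-04-29.

Answer: cur=2277-12-31


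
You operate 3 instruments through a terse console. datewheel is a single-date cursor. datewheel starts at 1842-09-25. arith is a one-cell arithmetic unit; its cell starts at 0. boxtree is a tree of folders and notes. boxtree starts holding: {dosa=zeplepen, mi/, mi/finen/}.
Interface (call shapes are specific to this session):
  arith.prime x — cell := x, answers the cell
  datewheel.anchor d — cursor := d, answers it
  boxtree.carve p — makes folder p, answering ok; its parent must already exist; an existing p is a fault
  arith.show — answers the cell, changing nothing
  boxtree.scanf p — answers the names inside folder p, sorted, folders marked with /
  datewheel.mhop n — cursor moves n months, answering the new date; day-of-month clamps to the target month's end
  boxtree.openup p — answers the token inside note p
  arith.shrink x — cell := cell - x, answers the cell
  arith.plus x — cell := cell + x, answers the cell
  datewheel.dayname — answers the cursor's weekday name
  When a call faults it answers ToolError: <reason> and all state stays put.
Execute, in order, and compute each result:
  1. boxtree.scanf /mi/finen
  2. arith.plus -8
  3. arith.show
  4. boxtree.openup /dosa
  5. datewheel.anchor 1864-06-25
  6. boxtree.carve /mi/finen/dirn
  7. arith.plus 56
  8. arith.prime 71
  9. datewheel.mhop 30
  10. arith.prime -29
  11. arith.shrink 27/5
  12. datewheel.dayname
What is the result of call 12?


Answer: Tuesday

Derivation:
→ scanf(/mi/finen)
← []
→ plus(-8)
← -8
→ show()
← -8
→ openup(/dosa)
← zeplepen
→ anchor(1864-06-25)
← 1864-06-25
→ carve(/mi/finen/dirn)
← ok
→ plus(56)
← 48
→ prime(71)
← 71
→ mhop(30)
← 1866-12-25
→ prime(-29)
← -29
→ shrink(27/5)
← -172/5
→ dayname()
← Tuesday


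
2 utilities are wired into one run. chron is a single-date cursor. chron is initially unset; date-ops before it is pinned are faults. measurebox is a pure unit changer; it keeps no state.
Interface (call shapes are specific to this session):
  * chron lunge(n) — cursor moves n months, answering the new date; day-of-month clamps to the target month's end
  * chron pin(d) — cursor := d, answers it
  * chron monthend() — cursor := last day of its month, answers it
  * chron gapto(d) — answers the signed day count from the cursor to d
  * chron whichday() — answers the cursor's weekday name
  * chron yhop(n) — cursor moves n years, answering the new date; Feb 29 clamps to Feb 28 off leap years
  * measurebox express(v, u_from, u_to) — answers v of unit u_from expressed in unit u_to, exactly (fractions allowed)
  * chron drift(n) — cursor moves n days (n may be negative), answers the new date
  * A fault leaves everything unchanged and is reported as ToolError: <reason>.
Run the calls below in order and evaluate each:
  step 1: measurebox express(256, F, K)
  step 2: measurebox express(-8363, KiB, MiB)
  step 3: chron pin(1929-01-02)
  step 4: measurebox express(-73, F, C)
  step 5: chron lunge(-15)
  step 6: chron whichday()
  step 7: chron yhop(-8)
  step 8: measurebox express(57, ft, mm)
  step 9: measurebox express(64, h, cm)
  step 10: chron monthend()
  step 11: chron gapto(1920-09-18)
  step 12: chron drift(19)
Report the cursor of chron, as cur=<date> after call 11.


Answer: cur=1919-10-31

Derivation:
I use measurebox express passing 256, F, K, — result: 71567/180.
I call measurebox express passing -8363, KiB, MiB, — result: -8363/1024.
I try chron pin passing 1929-01-02, and see 1929-01-02.
Next I call measurebox express passing -73, F, C: -175/3.
I run chron lunge passing -15, yielding 1927-10-02.
I run chron whichday(), and observe Sunday.
I invoke chron yhop passing -8, — result: 1919-10-02.
Now I run measurebox express passing 57, ft, mm, yielding 86868/5.
Then measurebox express passing 64, h, cm, giving ToolError: incompatible units.
Using chron monthend, which returns 1919-10-31.
Then chron gapto passing 1920-09-18, giving 323.
Next I call chron drift passing 19, — result: 1919-11-19.


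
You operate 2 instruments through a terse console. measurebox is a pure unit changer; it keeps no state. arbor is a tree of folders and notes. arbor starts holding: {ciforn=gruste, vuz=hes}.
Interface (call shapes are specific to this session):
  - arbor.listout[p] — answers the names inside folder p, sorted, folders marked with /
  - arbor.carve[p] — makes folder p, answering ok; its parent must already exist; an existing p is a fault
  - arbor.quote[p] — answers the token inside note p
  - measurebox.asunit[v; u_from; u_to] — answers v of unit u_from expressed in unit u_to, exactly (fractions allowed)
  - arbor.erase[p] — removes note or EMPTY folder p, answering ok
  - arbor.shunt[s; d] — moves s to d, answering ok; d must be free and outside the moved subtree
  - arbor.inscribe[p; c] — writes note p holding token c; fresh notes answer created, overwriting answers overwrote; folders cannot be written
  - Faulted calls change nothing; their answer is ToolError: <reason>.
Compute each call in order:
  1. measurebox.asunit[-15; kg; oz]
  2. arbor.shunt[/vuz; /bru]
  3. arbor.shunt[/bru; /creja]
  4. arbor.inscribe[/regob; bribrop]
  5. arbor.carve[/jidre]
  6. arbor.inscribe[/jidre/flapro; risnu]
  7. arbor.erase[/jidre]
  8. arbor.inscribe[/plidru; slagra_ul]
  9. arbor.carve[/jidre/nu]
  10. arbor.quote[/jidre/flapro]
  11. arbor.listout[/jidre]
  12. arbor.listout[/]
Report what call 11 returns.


Answer: [flapro, nu/]

Derivation:
-> measurebox.asunit(v=-15, u_from=kg, u_to=oz)
<- -24000000000/45359237
-> arbor.shunt(s=/vuz, d=/bru)
<- ok
-> arbor.shunt(s=/bru, d=/creja)
<- ok
-> arbor.inscribe(p=/regob, c=bribrop)
<- created
-> arbor.carve(p=/jidre)
<- ok
-> arbor.inscribe(p=/jidre/flapro, c=risnu)
<- created
-> arbor.erase(p=/jidre)
<- ToolError: not empty
-> arbor.inscribe(p=/plidru, c=slagra_ul)
<- created
-> arbor.carve(p=/jidre/nu)
<- ok
-> arbor.quote(p=/jidre/flapro)
<- risnu
-> arbor.listout(p=/jidre)
<- [flapro, nu/]
-> arbor.listout(p=/)
<- [ciforn, creja, jidre/, plidru, regob]


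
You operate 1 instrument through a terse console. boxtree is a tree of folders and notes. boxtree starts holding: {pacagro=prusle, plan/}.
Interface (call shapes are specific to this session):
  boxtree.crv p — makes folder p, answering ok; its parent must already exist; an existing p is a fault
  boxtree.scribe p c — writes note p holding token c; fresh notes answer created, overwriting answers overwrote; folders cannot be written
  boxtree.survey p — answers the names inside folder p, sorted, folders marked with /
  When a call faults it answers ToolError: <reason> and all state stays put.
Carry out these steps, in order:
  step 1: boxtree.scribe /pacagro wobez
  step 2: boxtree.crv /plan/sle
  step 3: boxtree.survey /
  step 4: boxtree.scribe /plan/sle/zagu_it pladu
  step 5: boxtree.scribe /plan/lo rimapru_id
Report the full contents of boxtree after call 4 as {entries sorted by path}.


Answer: {pacagro=wobez, plan/, plan/sle/, plan/sle/zagu_it=pladu}

Derivation:
// 1. boxtree.scribe(p=/pacagro, c=wobez) -> overwrote
// 2. boxtree.crv(p=/plan/sle) -> ok
// 3. boxtree.survey(p=/) -> [pacagro, plan/]
// 4. boxtree.scribe(p=/plan/sle/zagu_it, c=pladu) -> created
// 5. boxtree.scribe(p=/plan/lo, c=rimapru_id) -> created


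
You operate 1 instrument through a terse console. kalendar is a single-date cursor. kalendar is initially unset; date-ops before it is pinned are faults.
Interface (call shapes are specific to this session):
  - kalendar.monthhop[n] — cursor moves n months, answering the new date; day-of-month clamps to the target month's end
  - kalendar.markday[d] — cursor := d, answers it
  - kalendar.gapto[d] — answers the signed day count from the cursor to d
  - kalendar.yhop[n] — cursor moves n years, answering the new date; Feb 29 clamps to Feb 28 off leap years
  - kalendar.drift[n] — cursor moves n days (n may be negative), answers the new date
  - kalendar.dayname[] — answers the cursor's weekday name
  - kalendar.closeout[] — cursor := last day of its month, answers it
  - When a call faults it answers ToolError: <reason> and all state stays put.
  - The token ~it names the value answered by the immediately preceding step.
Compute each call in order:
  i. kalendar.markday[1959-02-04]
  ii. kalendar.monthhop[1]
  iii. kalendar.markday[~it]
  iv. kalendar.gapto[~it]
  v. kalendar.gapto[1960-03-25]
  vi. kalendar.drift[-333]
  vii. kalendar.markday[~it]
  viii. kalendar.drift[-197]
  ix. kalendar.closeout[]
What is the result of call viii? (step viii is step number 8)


Answer: 1957-09-20

Derivation:
[in] kalendar.markday 1959-02-04
  1959-02-04
[in] kalendar.monthhop 1
  1959-03-04
[in] kalendar.markday ~it
  1959-03-04
[in] kalendar.gapto ~it
  0
[in] kalendar.gapto 1960-03-25
  387
[in] kalendar.drift -333
  1958-04-05
[in] kalendar.markday ~it
  1958-04-05
[in] kalendar.drift -197
  1957-09-20
[in] kalendar.closeout
  1957-09-30


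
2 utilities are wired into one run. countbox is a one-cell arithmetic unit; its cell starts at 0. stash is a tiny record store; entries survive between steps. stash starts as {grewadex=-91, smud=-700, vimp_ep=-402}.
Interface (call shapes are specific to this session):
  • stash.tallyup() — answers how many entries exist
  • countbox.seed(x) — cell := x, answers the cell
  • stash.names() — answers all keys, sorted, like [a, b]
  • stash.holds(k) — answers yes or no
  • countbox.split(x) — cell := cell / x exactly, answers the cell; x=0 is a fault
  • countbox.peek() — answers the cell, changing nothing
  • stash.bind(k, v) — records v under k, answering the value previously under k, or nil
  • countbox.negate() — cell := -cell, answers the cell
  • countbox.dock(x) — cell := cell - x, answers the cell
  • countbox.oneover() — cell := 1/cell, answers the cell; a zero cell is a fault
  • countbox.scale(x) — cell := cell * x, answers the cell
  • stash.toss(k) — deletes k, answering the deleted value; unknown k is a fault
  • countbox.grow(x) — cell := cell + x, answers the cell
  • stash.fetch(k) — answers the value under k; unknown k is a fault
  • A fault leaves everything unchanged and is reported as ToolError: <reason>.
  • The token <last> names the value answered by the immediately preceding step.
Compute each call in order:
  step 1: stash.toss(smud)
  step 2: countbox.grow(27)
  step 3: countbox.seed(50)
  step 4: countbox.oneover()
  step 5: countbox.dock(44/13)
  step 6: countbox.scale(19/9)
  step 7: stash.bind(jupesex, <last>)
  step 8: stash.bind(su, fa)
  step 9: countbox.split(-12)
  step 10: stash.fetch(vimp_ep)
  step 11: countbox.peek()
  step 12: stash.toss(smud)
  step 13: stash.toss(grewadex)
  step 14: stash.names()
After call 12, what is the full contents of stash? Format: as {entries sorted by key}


Answer: {grewadex=-91, jupesex=-4617/650, su=fa, vimp_ep=-402}

Derivation:
>> toss(k=smud)
<< -700
>> grow(x=27)
<< 27
>> seed(x=50)
<< 50
>> oneover()
<< 1/50
>> dock(x=44/13)
<< -2187/650
>> scale(x=19/9)
<< -4617/650
>> bind(k=jupesex, v=<last>)
<< nil
>> bind(k=su, v=fa)
<< nil
>> split(x=-12)
<< 1539/2600
>> fetch(k=vimp_ep)
<< -402
>> peek()
<< 1539/2600
>> toss(k=smud)
<< ToolError: no such key smud
>> toss(k=grewadex)
<< -91
>> names()
<< [jupesex, su, vimp_ep]


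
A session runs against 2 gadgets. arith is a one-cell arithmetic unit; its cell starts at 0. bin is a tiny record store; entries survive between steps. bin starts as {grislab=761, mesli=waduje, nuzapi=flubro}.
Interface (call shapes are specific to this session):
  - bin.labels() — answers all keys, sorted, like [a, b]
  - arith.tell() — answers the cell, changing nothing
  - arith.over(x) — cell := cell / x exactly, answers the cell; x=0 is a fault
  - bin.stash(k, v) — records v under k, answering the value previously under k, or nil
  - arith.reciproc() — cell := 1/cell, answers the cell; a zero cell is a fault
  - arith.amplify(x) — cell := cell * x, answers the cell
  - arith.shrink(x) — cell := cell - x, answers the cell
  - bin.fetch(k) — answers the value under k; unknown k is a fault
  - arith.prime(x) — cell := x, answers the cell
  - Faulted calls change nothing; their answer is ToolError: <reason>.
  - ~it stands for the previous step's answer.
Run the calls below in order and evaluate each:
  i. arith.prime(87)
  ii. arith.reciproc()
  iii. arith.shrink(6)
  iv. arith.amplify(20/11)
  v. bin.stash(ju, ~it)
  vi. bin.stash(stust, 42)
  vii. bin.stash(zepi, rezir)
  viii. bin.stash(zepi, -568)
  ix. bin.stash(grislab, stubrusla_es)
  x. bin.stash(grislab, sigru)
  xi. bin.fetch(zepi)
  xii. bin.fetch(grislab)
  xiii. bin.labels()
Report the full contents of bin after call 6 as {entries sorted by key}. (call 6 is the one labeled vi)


Answer: {grislab=761, ju=-10420/957, mesli=waduje, nuzapi=flubro, stust=42}

Derivation:
% 1. prime(x='87') : 87
% 2. reciproc() : 1/87
% 3. shrink(x='6') : -521/87
% 4. amplify(x='20/11') : -10420/957
% 5. stash(k='ju', v='~it') : nil
% 6. stash(k='stust', v='42') : nil
% 7. stash(k='zepi', v='rezir') : nil
% 8. stash(k='zepi', v='-568') : rezir
% 9. stash(k='grislab', v='stubrusla_es') : 761
% 10. stash(k='grislab', v='sigru') : stubrusla_es
% 11. fetch(k='zepi') : -568
% 12. fetch(k='grislab') : sigru
% 13. labels() : [grislab, ju, mesli, nuzapi, stust, zepi]


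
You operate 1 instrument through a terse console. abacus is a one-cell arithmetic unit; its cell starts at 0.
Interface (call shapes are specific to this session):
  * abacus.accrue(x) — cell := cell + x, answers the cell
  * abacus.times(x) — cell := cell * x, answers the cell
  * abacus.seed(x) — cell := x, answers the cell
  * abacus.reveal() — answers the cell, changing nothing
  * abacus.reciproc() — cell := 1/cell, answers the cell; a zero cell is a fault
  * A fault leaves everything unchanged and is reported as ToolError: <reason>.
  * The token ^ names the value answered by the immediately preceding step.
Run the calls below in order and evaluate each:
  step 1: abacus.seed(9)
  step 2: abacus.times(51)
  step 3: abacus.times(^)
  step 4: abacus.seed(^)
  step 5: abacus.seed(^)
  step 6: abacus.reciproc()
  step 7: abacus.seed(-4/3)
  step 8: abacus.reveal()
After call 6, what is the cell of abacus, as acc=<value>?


Answer: acc=1/210681

Derivation:
Next I call seed on x=9, and get 9.
I run times on x=51, yielding 459.
Invoking times on x=^, giving 210681.
Invoking seed on x=^, and observe 210681.
Then seed on x=^, yielding 210681.
Invoking reciproc, giving 1/210681.
Using seed on x=-4/3: -4/3.
Invoking reveal(), yielding -4/3.


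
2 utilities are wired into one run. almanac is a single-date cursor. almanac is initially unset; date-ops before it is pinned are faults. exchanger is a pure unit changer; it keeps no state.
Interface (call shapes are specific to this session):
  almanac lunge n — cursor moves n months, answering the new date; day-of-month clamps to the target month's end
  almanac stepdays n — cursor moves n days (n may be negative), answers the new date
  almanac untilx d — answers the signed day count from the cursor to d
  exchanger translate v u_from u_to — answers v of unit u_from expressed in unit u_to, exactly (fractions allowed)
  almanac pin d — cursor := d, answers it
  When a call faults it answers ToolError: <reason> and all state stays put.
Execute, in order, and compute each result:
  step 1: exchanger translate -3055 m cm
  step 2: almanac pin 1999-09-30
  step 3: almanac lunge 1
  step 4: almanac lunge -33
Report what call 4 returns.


==> exchanger translate(v: -3055, u_from: m, u_to: cm)
<== -305500
==> almanac pin(d: 1999-09-30)
<== 1999-09-30
==> almanac lunge(n: 1)
<== 1999-10-30
==> almanac lunge(n: -33)
<== 1997-01-30

Answer: 1997-01-30


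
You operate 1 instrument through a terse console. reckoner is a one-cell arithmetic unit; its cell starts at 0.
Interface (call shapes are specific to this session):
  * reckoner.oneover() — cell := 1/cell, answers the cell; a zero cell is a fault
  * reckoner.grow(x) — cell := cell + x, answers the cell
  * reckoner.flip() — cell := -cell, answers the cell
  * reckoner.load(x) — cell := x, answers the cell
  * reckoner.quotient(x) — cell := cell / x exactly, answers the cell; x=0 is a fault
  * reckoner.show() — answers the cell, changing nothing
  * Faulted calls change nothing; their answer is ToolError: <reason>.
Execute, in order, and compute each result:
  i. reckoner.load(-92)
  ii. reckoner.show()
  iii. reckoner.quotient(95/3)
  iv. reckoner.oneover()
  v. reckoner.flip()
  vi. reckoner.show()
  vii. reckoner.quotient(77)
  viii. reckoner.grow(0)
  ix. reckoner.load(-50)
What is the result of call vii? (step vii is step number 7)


Answer: 95/21252

Derivation:
# 1. load(x='-92') : -92
# 2. show() : -92
# 3. quotient(x='95/3') : -276/95
# 4. oneover() : -95/276
# 5. flip() : 95/276
# 6. show() : 95/276
# 7. quotient(x='77') : 95/21252
# 8. grow(x='0') : 95/21252
# 9. load(x='-50') : -50


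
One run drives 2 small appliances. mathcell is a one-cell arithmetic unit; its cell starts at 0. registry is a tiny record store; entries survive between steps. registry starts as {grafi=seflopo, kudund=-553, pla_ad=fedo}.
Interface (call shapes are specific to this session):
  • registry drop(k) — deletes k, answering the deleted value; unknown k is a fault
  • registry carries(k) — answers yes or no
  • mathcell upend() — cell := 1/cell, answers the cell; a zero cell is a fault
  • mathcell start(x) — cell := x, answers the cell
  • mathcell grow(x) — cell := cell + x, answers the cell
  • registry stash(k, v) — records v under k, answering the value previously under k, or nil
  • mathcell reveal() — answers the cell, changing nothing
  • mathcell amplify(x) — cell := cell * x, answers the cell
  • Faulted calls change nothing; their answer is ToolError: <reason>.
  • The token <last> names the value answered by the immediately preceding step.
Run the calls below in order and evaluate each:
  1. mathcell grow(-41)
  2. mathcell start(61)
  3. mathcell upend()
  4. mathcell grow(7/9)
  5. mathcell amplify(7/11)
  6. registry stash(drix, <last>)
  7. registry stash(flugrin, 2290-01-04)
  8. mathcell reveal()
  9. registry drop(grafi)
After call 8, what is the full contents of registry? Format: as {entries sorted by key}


Answer: {drix=3052/6039, flugrin=2290-01-04, grafi=seflopo, kudund=-553, pla_ad=fedo}

Derivation:
·→ mathcell grow(x='-41')
·← -41
·→ mathcell start(x='61')
·← 61
·→ mathcell upend()
·← 1/61
·→ mathcell grow(x='7/9')
·← 436/549
·→ mathcell amplify(x='7/11')
·← 3052/6039
·→ registry stash(k='drix', v='<last>')
·← nil
·→ registry stash(k='flugrin', v='2290-01-04')
·← nil
·→ mathcell reveal()
·← 3052/6039
·→ registry drop(k='grafi')
·← seflopo


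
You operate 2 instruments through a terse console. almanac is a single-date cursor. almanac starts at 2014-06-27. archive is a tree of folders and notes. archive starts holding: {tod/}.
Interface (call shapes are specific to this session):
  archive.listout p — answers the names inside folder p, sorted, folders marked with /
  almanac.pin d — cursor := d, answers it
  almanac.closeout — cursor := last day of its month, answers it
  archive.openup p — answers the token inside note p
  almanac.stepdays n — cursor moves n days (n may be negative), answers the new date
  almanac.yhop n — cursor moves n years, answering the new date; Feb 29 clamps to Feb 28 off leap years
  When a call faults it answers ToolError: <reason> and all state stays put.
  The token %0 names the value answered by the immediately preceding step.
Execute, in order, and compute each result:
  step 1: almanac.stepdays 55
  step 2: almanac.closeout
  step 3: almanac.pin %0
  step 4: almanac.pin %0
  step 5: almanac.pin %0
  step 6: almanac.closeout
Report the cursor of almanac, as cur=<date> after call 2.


# 1. stepdays(n→55) => 2014-08-21
# 2. closeout() => 2014-08-31
# 3. pin(d→%0) => 2014-08-31
# 4. pin(d→%0) => 2014-08-31
# 5. pin(d→%0) => 2014-08-31
# 6. closeout() => 2014-08-31

Answer: cur=2014-08-31


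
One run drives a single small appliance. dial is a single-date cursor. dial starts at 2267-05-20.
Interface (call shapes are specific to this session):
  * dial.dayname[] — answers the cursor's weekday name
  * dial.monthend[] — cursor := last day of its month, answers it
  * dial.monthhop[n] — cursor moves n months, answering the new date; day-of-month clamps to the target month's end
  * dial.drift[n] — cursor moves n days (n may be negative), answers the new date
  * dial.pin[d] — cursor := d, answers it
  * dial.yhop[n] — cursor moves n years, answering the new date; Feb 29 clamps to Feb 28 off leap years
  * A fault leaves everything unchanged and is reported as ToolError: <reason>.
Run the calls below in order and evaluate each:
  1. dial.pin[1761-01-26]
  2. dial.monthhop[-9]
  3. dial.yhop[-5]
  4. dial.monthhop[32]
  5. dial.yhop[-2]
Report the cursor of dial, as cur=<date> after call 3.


Calling dial.pin with 1761-01-26, which returns 1761-01-26.
I try dial.monthhop with -9, — result: 1760-04-26.
Now I run dial.yhop with -5, → 1755-04-26.
Then dial.monthhop with 32, which returns 1757-12-26.
I try dial.yhop with -2, giving 1755-12-26.

Answer: cur=1755-04-26


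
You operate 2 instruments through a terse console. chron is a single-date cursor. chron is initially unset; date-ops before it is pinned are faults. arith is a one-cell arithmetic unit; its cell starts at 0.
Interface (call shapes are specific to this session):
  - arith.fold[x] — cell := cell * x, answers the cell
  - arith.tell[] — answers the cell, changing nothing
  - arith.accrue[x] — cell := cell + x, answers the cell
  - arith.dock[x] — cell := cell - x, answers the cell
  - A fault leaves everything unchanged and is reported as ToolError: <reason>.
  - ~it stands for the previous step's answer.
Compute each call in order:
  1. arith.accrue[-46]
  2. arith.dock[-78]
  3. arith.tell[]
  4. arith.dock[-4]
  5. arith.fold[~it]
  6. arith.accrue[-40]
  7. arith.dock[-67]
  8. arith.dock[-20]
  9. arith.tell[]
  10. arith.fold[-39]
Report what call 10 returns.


Answer: -52377

Derivation:
Step: accrue[-46]
Result: -46
Step: dock[-78]
Result: 32
Step: tell[]
Result: 32
Step: dock[-4]
Result: 36
Step: fold[~it]
Result: 1296
Step: accrue[-40]
Result: 1256
Step: dock[-67]
Result: 1323
Step: dock[-20]
Result: 1343
Step: tell[]
Result: 1343
Step: fold[-39]
Result: -52377


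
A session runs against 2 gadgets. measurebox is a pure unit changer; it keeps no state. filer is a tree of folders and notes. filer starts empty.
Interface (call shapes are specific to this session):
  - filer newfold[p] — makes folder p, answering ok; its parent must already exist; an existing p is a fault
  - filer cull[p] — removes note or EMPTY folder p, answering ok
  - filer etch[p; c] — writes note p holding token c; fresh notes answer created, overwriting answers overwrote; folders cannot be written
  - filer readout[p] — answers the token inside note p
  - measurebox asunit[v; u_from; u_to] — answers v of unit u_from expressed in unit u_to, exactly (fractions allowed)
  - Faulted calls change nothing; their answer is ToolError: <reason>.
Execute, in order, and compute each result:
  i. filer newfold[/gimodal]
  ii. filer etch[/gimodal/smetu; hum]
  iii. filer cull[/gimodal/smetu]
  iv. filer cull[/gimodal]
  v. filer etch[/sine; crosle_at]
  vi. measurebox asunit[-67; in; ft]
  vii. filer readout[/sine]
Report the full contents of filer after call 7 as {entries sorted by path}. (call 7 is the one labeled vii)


-> filer newfold(/gimodal)
<- ok
-> filer etch(/gimodal/smetu, hum)
<- created
-> filer cull(/gimodal/smetu)
<- ok
-> filer cull(/gimodal)
<- ok
-> filer etch(/sine, crosle_at)
<- created
-> measurebox asunit(-67, in, ft)
<- -67/12
-> filer readout(/sine)
<- crosle_at

Answer: {sine=crosle_at}


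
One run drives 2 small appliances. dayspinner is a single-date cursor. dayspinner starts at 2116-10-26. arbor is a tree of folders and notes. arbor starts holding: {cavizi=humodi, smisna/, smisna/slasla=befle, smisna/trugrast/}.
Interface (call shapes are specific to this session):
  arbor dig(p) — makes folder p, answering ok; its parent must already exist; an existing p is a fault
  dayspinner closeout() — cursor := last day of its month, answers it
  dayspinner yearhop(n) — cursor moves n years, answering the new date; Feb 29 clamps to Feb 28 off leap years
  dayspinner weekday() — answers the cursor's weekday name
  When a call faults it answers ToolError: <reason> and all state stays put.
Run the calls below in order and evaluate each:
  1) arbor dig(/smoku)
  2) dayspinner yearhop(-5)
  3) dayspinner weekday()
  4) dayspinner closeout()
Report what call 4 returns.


Answer: 2111-10-31

Derivation:
Do: arbor dig[p: /smoku]
See: ok
Do: dayspinner yearhop[n: -5]
See: 2111-10-26
Do: dayspinner weekday[]
See: Monday
Do: dayspinner closeout[]
See: 2111-10-31


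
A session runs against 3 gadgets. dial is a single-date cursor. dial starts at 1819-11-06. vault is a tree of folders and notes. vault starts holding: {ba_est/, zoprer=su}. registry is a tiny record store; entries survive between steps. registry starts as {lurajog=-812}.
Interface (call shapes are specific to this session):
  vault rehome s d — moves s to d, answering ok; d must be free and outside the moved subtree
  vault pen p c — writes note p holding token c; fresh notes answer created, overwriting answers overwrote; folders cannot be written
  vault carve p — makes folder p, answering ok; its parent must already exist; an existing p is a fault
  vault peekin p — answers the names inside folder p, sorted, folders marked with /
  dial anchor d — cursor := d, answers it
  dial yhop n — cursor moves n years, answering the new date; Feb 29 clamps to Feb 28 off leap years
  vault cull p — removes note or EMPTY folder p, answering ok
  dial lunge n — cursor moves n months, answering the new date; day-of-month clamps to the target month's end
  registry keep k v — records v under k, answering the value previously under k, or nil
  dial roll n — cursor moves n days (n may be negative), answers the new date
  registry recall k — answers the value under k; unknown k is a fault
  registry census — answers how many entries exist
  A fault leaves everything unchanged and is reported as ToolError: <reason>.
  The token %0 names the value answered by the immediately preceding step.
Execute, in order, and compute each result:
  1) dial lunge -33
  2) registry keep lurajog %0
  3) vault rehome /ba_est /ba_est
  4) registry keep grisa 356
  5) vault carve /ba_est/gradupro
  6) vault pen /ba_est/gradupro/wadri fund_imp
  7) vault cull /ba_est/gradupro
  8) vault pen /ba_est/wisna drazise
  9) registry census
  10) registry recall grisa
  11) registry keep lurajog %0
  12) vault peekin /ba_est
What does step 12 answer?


CALL dial lunge[-33]
RET  1817-02-06
CALL registry keep[lurajog; %0]
RET  -812
CALL vault rehome[/ba_est; /ba_est]
RET  ToolError: exists
CALL registry keep[grisa; 356]
RET  nil
CALL vault carve[/ba_est/gradupro]
RET  ok
CALL vault pen[/ba_est/gradupro/wadri; fund_imp]
RET  created
CALL vault cull[/ba_est/gradupro]
RET  ToolError: not empty
CALL vault pen[/ba_est/wisna; drazise]
RET  created
CALL registry census[]
RET  2
CALL registry recall[grisa]
RET  356
CALL registry keep[lurajog; %0]
RET  1817-02-06
CALL vault peekin[/ba_est]
RET  [gradupro/, wisna]

Answer: [gradupro/, wisna]


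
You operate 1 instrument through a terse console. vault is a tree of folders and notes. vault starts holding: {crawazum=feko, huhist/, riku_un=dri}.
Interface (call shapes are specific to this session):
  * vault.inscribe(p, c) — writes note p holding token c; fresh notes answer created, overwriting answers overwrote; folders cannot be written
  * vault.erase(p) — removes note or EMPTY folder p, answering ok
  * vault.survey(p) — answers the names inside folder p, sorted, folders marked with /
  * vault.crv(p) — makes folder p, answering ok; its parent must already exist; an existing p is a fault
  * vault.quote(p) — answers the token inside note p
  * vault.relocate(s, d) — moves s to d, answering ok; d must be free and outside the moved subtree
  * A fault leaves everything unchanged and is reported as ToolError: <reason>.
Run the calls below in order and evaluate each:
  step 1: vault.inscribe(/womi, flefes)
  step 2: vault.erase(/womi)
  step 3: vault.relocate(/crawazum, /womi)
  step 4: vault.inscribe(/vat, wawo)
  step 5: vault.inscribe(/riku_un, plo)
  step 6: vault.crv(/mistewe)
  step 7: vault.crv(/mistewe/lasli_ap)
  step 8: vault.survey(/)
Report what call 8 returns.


Answer: [huhist/, mistewe/, riku_un, vat, womi]

Derivation:
$ inscribe /womi flefes
  created
$ erase /womi
  ok
$ relocate /crawazum /womi
  ok
$ inscribe /vat wawo
  created
$ inscribe /riku_un plo
  overwrote
$ crv /mistewe
  ok
$ crv /mistewe/lasli_ap
  ok
$ survey /
  [huhist/, mistewe/, riku_un, vat, womi]
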